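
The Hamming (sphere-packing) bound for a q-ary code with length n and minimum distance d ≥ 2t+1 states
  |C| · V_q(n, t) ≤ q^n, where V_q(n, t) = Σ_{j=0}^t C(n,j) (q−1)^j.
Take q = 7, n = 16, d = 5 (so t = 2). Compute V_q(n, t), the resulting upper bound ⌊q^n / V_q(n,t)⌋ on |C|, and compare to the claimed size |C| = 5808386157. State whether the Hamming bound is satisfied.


V_q(n, t) = 4417, q^n = 33232930569601, Hamming bound = 7523869270, |C| = 5808386157 ≤ bound (satisfied).

Step 1: Compute V_q(n, t) = Σ_{j=0}^2 C(n, j) (q−1)^j.
  j = 0: C(16,0)·(6)^0 = 1·1 = 1.
  j = 1: C(16,1)·(6)^1 = 16·6 = 96.
  j = 2: C(16,2)·(6)^2 = 120·36 = 4320.
  V_q(n, t) = 1 + 96 + 4320 = 4417.
Step 2: q^n = 7^16 = 33232930569601.
Step 3: Hamming bound ⌊q^n / V_q(n,t)⌋ = ⌊33232930569601/4417⌋ = 7523869270.
Step 4: Compare |C| = 5808386157 to 7523869270: satisfied.
The claimed |C| lies below the Hamming bound.


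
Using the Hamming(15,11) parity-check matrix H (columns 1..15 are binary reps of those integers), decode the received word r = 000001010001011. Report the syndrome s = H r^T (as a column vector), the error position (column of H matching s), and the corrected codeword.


s = (0, 0, 1, 1)^T, error position = 3, corrected codeword c = 001001010001011

Compute s = H r^T mod 2 one row at a time:
  s_1 = 1 + 0 + 0 + 0 + 1 + 0 + 1 + 1 = 4 ≡ 0 (mod 2).
  s_2 = 0 + 0 + 1 + 0 + 1 + 0 + 1 + 1 = 4 ≡ 0 (mod 2).
  s_3 = 0 + 0 + 1 + 0 + 0 + 0 + 1 + 1 = 3 ≡ 1 (mod 2).
  s_4 = 0 + 0 + 0 + 0 + 0 + 0 + 0 + 1 = 1 ≡ 1 (mod 2).
s = (0, 0, 1, 1)^T — this equals column 3 of H (binary 0011), so error is at position 3.
Correct: flip bit 3 of r = 000001010001011 to get c = 001001010001011.


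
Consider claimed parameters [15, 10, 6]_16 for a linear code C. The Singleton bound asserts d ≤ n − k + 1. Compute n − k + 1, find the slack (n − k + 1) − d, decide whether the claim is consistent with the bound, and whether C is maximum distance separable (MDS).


Singleton RHS = n − k + 1 = 6, slack = 0, bound satisfied, MDS.

Singleton bound: d ≤ n − k + 1.
Here n = 15, k = 10, so n − k + 1 = 6.
Given d = 6, check d ≤ 6: YES.
Slack = (n − k + 1) − d = 0.
The code is MDS (slack = 0).
Description: the claimed parameters are [15, 10, 6]_16; such a code would be MDS (meets Singleton bound).


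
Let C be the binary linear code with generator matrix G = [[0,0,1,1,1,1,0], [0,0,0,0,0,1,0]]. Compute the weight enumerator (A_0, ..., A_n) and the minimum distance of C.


Weight distribution: A_0 = 1, A_1 = 1, A_3 = 1, A_4 = 1. Minimum distance d = 1.

Enumerate all 2^2 = 4 messages m ∈ F_2^2.
For each, compute codeword c = mG in F_2^7, then tally its weight.
  m = 00 → c = 0000000, weight = 0.
  m = 10 → c = 0011110, weight = 4.
  m = 01 → c = 0000010, weight = 1.
  m = 11 → c = 0011100, weight = 3.
Tally weights:
  weight 0: 1 codewords.
  weight 1: 1 codewords.
  weight 3: 1 codewords.
  weight 4: 1 codewords.
Minimum distance d = smallest w > 0 with A_w > 0 = 1.
Sanity: Σ A_w = 4 = 2^2 = 4 ✓.


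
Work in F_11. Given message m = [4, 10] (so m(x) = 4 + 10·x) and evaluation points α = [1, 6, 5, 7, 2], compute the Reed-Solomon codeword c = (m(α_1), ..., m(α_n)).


c = [3, 9, 10, 8, 2]

Message polynomial: m(x) = 4 + 10·x (mod 11).
For each evaluation point α_i, compute m(α_i) mod 11:
  α_1 = 1: Horner steps 10 → 3, so m(1) = 3.
  α_2 = 6: Horner steps 10 → 9, so m(6) = 9.
  α_3 = 5: Horner steps 10 → 10, so m(5) = 10.
  α_4 = 7: Horner steps 10 → 8, so m(7) = 8.
  α_5 = 2: Horner steps 10 → 2, so m(2) = 2.
Codeword c = [3, 9, 10, 8, 2] ∈ F_11^5.


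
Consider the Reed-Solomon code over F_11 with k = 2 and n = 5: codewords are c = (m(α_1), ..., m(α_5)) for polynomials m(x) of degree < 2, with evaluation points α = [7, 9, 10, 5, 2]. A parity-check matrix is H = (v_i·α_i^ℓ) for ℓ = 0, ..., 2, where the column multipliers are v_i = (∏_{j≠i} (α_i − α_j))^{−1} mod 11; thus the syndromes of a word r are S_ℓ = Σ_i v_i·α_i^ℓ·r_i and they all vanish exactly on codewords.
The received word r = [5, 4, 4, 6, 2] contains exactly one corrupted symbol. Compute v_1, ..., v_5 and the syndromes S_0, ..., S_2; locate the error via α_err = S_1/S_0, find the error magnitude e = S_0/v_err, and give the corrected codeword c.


S = (5, 6, 5), error at position 3, error magnitude e = 6, c = [5, 4, 9, 6, 2].

Step 1: column multipliers v_i = (∏_{j≠i}(α_i − α_j))^{−1} mod 11.
  i = 1 (α = 7): (7−9)(7−10)(7−5)(7−2) = (−2)·(−3)·2·5 = 60 ≡ 5, so v_1 = 5^{−1} = 9 (mod 11).
  i = 2 (α = 9): (9−7)(9−10)(9−5)(9−2) = 2·(−1)·4·7 = −56 ≡ 10, so v_2 = 10^{−1} = 10 (mod 11).
  i = 3 (α = 10): (10−7)(10−9)(10−5)(10−2) = 3·1·5·8 = 120 ≡ 10, so v_3 = 10^{−1} = 10 (mod 11).
  i = 4 (α = 5): (5−7)(5−9)(5−10)(5−2) = (−2)·(−4)·(−5)·3 = −120 ≡ 1, so v_4 = 1^{−1} = 1 (mod 11).
  i = 5 (α = 2): (2−7)(2−9)(2−10)(2−5) = (−5)·(−7)·(−8)·(−3) = 840 ≡ 4, so v_5 = 4^{−1} = 3 (mod 11).
  v = [9, 10, 10, 1, 3].
Step 2: syndromes of r = [5, 4, 4, 6, 2] (all sums mod 11).
  S_0 = Σ v_i r_i = 9·5 + 10·4 + 10·4 + 1·6 + 3·2 = 137 ≡ 5.
  S_1 = Σ v_i α_i r_i = 9·7·5 + 10·9·4 + 10·10·4 + 1·5·6 + 3·2·2 = 1117 ≡ 6.
  α_i^2 mod 11 = [5, 4, 1, 3, 4].
  S_2 = Σ v_i α_i^2 r_i = 9·5·5 + 10·4·4 + 10·1·4 + 1·3·6 + 3·4·2 = 467 ≡ 5.
  S = (5, 6, 5) ≠ 0, so r is not a codeword (an error is present).
Step 3: locate the error. For a single error e at position i, S_ℓ = v_i·e·α_i^ℓ, so α_err = S_1/S_0.
  S_0^{−1} = 5^{−1} = 9 (mod 11), so α_err = 6·9 = 54 ≡ 10 = α_3. Error position i = 3.
  Consistency check: S_2/S_1 = 5·2 = 10 ≡ 10 = α_err ✓ (single-error assumption holds).
Step 4: error magnitude e = S_0/v_3 = S_0·∏_{j≠3}(α_3 − α_j) = 5·10 = 50 ≡ 6 (mod 11).
Step 5: correct position 3: c_3 = r_3 − e = 4 − 6 ≡ 9 (mod 11). Hence c = [5, 4, 9, 6, 2].
  Check: interpolating c through the α_i gives m(x) = 3 + 5·x (degree < 2) with m(α_i) = c_i for every i, so c is indeed a codeword.


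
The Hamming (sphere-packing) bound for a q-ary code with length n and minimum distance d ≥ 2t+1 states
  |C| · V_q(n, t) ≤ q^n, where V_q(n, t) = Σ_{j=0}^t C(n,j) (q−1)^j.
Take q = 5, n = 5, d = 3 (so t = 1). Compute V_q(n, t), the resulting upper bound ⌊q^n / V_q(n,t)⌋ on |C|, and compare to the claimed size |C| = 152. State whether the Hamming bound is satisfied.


V_q(n, t) = 21, q^n = 3125, Hamming bound = 148, |C| = 152 > bound (violated).

Step 1: Compute V_q(n, t) = Σ_{j=0}^1 C(n, j) (q−1)^j.
  j = 0: C(5,0)·(4)^0 = 1·1 = 1.
  j = 1: C(5,1)·(4)^1 = 5·4 = 20.
  V_q(n, t) = 1 + 20 = 21.
Step 2: q^n = 5^5 = 3125.
Step 3: Hamming bound ⌊q^n / V_q(n,t)⌋ = ⌊3125/21⌋ = 148.
Step 4: Compare |C| = 152 to 148: violated.
The claimed |C| lies above the Hamming bound, so no 5-ary code of length 5 with d ≥ 3 can have 152 codewords.


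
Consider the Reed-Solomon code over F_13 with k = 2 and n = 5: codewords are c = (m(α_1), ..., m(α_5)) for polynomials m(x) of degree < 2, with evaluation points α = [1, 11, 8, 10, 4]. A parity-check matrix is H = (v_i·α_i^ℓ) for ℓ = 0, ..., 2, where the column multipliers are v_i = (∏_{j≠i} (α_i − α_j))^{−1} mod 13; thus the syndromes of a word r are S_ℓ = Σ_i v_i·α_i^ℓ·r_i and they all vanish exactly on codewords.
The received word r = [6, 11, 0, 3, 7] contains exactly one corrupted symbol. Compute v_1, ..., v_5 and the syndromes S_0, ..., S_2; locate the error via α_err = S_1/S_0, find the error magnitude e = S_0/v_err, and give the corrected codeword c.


S = (2, 2, 2), error at position 1, error magnitude e = 10, c = [9, 11, 0, 3, 7].

Step 1: column multipliers v_i = (∏_{j≠i}(α_i − α_j))^{−1} mod 13.
  i = 1 (α = 1): (1−11)(1−8)(1−10)(1−4) = (−10)·(−7)·(−9)·(−3) = 1890 ≡ 5, so v_1 = 5^{−1} = 8 (mod 13).
  i = 2 (α = 11): (11−1)(11−8)(11−10)(11−4) = 10·3·1·7 = 210 ≡ 2, so v_2 = 2^{−1} = 7 (mod 13).
  i = 3 (α = 8): (8−1)(8−11)(8−10)(8−4) = 7·(−3)·(−2)·4 = 168 ≡ 12, so v_3 = 12^{−1} = 12 (mod 13).
  i = 4 (α = 10): (10−1)(10−11)(10−8)(10−4) = 9·(−1)·2·6 = −108 ≡ 9, so v_4 = 9^{−1} = 3 (mod 13).
  i = 5 (α = 4): (4−1)(4−11)(4−8)(4−10) = 3·(−7)·(−4)·(−6) = −504 ≡ 3, so v_5 = 3^{−1} = 9 (mod 13).
  v = [8, 7, 12, 3, 9].
Step 2: syndromes of r = [6, 11, 0, 3, 7] (all sums mod 13).
  S_0 = Σ v_i r_i = 8·6 + 7·11 + 12·0 + 3·3 + 9·7 = 197 ≡ 2.
  S_1 = Σ v_i α_i r_i = 8·1·6 + 7·11·11 + 12·8·0 + 3·10·3 + 9·4·7 = 1237 ≡ 2.
  α_i^2 mod 13 = [1, 4, 12, 9, 3].
  S_2 = Σ v_i α_i^2 r_i = 8·1·6 + 7·4·11 + 12·12·0 + 3·9·3 + 9·3·7 = 626 ≡ 2.
  S = (2, 2, 2) ≠ 0, so r is not a codeword (an error is present).
Step 3: locate the error. For a single error e at position i, S_ℓ = v_i·e·α_i^ℓ, so α_err = S_1/S_0.
  S_0^{−1} = 2^{−1} = 7 (mod 13), so α_err = 2·7 = 14 ≡ 1 = α_1. Error position i = 1.
  Consistency check: S_2/S_1 = 2·7 = 14 ≡ 1 = α_err ✓ (single-error assumption holds).
Step 4: error magnitude e = S_0/v_1 = S_0·∏_{j≠1}(α_1 − α_j) = 2·5 = 10 ≡ 10 (mod 13).
Step 5: correct position 1: c_1 = r_1 − e = 6 − 10 ≡ 9 (mod 13). Hence c = [9, 11, 0, 3, 7].
  Check: interpolating c through the α_i gives m(x) = 1 + 8·x (degree < 2) with m(α_i) = c_i for every i, so c is indeed a codeword.


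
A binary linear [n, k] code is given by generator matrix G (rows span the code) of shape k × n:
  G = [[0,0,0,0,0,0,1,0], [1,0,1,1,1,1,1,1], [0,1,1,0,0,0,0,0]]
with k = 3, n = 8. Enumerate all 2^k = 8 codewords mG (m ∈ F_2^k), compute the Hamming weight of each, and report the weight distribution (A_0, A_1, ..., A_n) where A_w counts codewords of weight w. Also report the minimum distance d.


Weight distribution: A_0 = 1, A_1 = 1, A_2 = 1, A_3 = 1, A_6 = 2, A_7 = 2. Minimum distance d = 1.

Enumerate all 2^3 = 8 messages m ∈ F_2^3.
For each, compute codeword c = mG in F_2^8, then tally its weight.
  m = 000 → c = 00000000, weight = 0.
  m = 100 → c = 00000010, weight = 1.
  m = 010 → c = 10111111, weight = 7.
  m = 110 → c = 10111101, weight = 6.
  m = 001 → c = 01100000, weight = 2.
  m = 101 → c = 01100010, weight = 3.
  m = 011 → c = 11011111, weight = 7.
  m = 111 → c = 11011101, weight = 6.
Tally weights:
  weight 0: 1 codewords.
  weight 1: 1 codewords.
  weight 2: 1 codewords.
  weight 3: 1 codewords.
  weight 6: 2 codewords.
  weight 7: 2 codewords.
Minimum distance d = smallest w > 0 with A_w > 0 = 1.
Sanity: Σ A_w = 8 = 2^3 = 8 ✓.


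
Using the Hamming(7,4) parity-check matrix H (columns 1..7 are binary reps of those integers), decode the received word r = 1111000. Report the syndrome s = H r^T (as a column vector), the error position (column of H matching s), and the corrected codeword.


s = (1, 0, 0)^T, error position = 4, corrected codeword c = 1110000

Compute s = H r^T mod 2 one row at a time:
  s_1 = 1 + 0 + 0 + 0 = 1 ≡ 1 (mod 2).
  s_2 = 1 + 1 + 0 + 0 = 2 ≡ 0 (mod 2).
  s_3 = 1 + 1 + 0 + 0 = 2 ≡ 0 (mod 2).
s = (1, 0, 0)^T — this equals column 4 of H (binary 100), so error is at position 4.
Correct: flip bit 4 of r = 1111000 to get c = 1110000.


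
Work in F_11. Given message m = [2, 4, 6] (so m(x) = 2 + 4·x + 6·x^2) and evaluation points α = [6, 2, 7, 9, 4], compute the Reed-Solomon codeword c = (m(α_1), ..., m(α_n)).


c = [0, 1, 5, 7, 4]

Message polynomial: m(x) = 2 + 4·x + 6·x^2 (mod 11).
For each evaluation point α_i, compute m(α_i) mod 11:
  α_1 = 6: Horner steps 6 → 7 → 0, so m(6) = 0.
  α_2 = 2: Horner steps 6 → 5 → 1, so m(2) = 1.
  α_3 = 7: Horner steps 6 → 2 → 5, so m(7) = 5.
  α_4 = 9: Horner steps 6 → 3 → 7, so m(9) = 7.
  α_5 = 4: Horner steps 6 → 6 → 4, so m(4) = 4.
Codeword c = [0, 1, 5, 7, 4] ∈ F_11^5.


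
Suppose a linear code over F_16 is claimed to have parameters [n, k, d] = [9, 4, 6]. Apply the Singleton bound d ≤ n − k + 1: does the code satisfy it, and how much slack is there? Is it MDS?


Singleton RHS = n − k + 1 = 6, slack = 0, bound satisfied, MDS.

Singleton bound: d ≤ n − k + 1.
Here n = 9, k = 4, so n − k + 1 = 6.
Given d = 6, check d ≤ 6: YES.
Slack = (n − k + 1) − d = 0.
The code is MDS (slack = 0).
Description: the claimed parameters are [9, 4, 6]_16; such a code would be MDS (meets Singleton bound).


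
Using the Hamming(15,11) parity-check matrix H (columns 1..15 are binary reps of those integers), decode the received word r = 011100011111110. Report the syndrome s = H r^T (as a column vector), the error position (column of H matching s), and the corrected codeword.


s = (1, 0, 1, 0)^T, error position = 10, corrected codeword c = 011100011011110

Compute s = H r^T mod 2 one row at a time:
  s_1 = 1 + 1 + 1 + 1 + 1 + 1 + 1 + 0 = 7 ≡ 1 (mod 2).
  s_2 = 1 + 0 + 0 + 0 + 1 + 1 + 1 + 0 = 4 ≡ 0 (mod 2).
  s_3 = 1 + 1 + 0 + 0 + 1 + 1 + 1 + 0 = 5 ≡ 1 (mod 2).
  s_4 = 0 + 1 + 0 + 0 + 1 + 1 + 1 + 0 = 4 ≡ 0 (mod 2).
s = (1, 0, 1, 0)^T — this equals column 10 of H (binary 1010), so error is at position 10.
Correct: flip bit 10 of r = 011100011111110 to get c = 011100011011110.


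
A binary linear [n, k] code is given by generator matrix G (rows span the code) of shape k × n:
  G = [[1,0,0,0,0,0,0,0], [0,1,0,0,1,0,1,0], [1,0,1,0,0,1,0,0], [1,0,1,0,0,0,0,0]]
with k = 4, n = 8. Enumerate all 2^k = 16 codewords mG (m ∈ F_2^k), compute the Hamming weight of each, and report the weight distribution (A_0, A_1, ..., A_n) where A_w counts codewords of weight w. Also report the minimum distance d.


Weight distribution: A_0 = 1, A_1 = 3, A_2 = 3, A_3 = 2, A_4 = 3, A_5 = 3, A_6 = 1. Minimum distance d = 1.

Enumerate all 2^4 = 16 messages m ∈ F_2^4.
For each, compute codeword c = mG in F_2^8, then tally its weight.
  m = 0000 → c = 00000000, weight = 0.
  m = 1000 → c = 10000000, weight = 1.
  m = 0100 → c = 01001010, weight = 3.
  m = 1100 → c = 11001010, weight = 4.
  m = 0010 → c = 10100100, weight = 3.
  m = 1010 → c = 00100100, weight = 2.
  m = 0110 → c = 11101110, weight = 6.
  m = 1110 → c = 01101110, weight = 5.
  m = 0001 → c = 10100000, weight = 2.
  m = 1001 → c = 00100000, weight = 1.
  m = 0101 → c = 11101010, weight = 5.
  m = 1101 → c = 01101010, weight = 4.
  m = 0011 → c = 00000100, weight = 1.
  m = 1011 → c = 10000100, weight = 2.
  m = 0111 → c = 01001110, weight = 4.
  m = 1111 → c = 11001110, weight = 5.
Tally weights:
  weight 0: 1 codewords.
  weight 1: 3 codewords.
  weight 2: 3 codewords.
  weight 3: 2 codewords.
  weight 4: 3 codewords.
  weight 5: 3 codewords.
  weight 6: 1 codewords.
Minimum distance d = smallest w > 0 with A_w > 0 = 1.
Sanity: Σ A_w = 16 = 2^4 = 16 ✓.


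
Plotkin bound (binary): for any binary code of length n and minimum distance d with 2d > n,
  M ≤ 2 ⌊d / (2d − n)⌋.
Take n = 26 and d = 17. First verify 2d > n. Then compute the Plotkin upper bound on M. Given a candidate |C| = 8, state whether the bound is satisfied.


Plotkin bound M ≤ 4; given |C| = 8 > bound (violated).

Check applicability: 2d = 34, n = 26.
2d − n = 8 > 0, so Plotkin applies.
Compute d/(2d−n) = 17/8 ≈ 2.1250.
⌊d/(2d−n)⌋ = 2.
Plotkin bound: M ≤ 2·2 = 4.
Given |C| = 8, check: VIOLATED.
This |C| is above the Plotkin bound, so no binary code with n = 26, d = 17 and 8 codewords exists.


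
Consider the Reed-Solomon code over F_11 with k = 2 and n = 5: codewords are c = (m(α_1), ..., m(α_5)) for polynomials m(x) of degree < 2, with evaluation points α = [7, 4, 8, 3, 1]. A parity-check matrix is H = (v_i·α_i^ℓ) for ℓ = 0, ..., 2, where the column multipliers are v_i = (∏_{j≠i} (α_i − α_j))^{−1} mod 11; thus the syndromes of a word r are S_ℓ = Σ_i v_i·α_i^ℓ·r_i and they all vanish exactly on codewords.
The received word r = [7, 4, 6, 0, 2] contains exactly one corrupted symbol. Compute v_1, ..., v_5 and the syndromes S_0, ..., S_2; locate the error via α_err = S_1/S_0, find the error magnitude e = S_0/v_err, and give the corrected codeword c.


S = (9, 3, 1), error at position 2, error magnitude e = 5, c = [7, 10, 6, 0, 2].

Step 1: column multipliers v_i = (∏_{j≠i}(α_i − α_j))^{−1} mod 11.
  i = 1 (α = 7): (7−4)(7−8)(7−3)(7−1) = 3·(−1)·4·6 = −72 ≡ 5, so v_1 = 5^{−1} = 9 (mod 11).
  i = 2 (α = 4): (4−7)(4−8)(4−3)(4−1) = (−3)·(−4)·1·3 = 36 ≡ 3, so v_2 = 3^{−1} = 4 (mod 11).
  i = 3 (α = 8): (8−7)(8−4)(8−3)(8−1) = 1·4·5·7 = 140 ≡ 8, so v_3 = 8^{−1} = 7 (mod 11).
  i = 4 (α = 3): (3−7)(3−4)(3−8)(3−1) = (−4)·(−1)·(−5)·2 = −40 ≡ 4, so v_4 = 4^{−1} = 3 (mod 11).
  i = 5 (α = 1): (1−7)(1−4)(1−8)(1−3) = (−6)·(−3)·(−7)·(−2) = 252 ≡ 10, so v_5 = 10^{−1} = 10 (mod 11).
  v = [9, 4, 7, 3, 10].
Step 2: syndromes of r = [7, 4, 6, 0, 2] (all sums mod 11).
  S_0 = Σ v_i r_i = 9·7 + 4·4 + 7·6 + 3·0 + 10·2 = 141 ≡ 9.
  S_1 = Σ v_i α_i r_i = 9·7·7 + 4·4·4 + 7·8·6 + 3·3·0 + 10·1·2 = 861 ≡ 3.
  α_i^2 mod 11 = [5, 5, 9, 9, 1].
  S_2 = Σ v_i α_i^2 r_i = 9·5·7 + 4·5·4 + 7·9·6 + 3·9·0 + 10·1·2 = 793 ≡ 1.
  S = (9, 3, 1) ≠ 0, so r is not a codeword (an error is present).
Step 3: locate the error. For a single error e at position i, S_ℓ = v_i·e·α_i^ℓ, so α_err = S_1/S_0.
  S_0^{−1} = 9^{−1} = 5 (mod 11), so α_err = 3·5 = 15 ≡ 4 = α_2. Error position i = 2.
  Consistency check: S_2/S_1 = 1·4 = 4 ≡ 4 = α_err ✓ (single-error assumption holds).
Step 4: error magnitude e = S_0/v_2 = S_0·∏_{j≠2}(α_2 − α_j) = 9·3 = 27 ≡ 5 (mod 11).
Step 5: correct position 2: c_2 = r_2 − e = 4 − 5 ≡ 10 (mod 11). Hence c = [7, 10, 6, 0, 2].
  Check: interpolating c through the α_i gives m(x) = 3 + 10·x (degree < 2) with m(α_i) = c_i for every i, so c is indeed a codeword.


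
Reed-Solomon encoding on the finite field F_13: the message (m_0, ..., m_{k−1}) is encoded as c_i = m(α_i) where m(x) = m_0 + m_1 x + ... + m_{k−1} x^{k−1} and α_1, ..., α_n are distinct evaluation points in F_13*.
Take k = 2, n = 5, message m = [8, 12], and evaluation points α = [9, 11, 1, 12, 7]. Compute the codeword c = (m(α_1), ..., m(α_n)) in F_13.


c = [12, 10, 7, 9, 1]

Message polynomial: m(x) = 8 + 12·x (mod 13).
For each evaluation point α_i, compute m(α_i) mod 13:
  α_1 = 9: Horner steps 12 → 12, so m(9) = 12.
  α_2 = 11: Horner steps 12 → 10, so m(11) = 10.
  α_3 = 1: Horner steps 12 → 7, so m(1) = 7.
  α_4 = 12: Horner steps 12 → 9, so m(12) = 9.
  α_5 = 7: Horner steps 12 → 1, so m(7) = 1.
Codeword c = [12, 10, 7, 9, 1] ∈ F_13^5.


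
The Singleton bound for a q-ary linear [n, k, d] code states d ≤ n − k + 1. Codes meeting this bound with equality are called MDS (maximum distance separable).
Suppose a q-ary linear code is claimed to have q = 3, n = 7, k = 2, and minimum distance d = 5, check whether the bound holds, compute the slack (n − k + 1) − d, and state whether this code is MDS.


Singleton RHS = n − k + 1 = 6, slack = 1, bound satisfied, not MDS.

Singleton bound: d ≤ n − k + 1.
Here n = 7, k = 2, so n − k + 1 = 6.
Given d = 5, check d ≤ 6: YES.
Slack = (n − k + 1) − d = 1.
The code is NOT MDS (slack = 1 > 0).
Description: the claimed parameters are [7, 2, 5]_3; such a code would be non-MDS.


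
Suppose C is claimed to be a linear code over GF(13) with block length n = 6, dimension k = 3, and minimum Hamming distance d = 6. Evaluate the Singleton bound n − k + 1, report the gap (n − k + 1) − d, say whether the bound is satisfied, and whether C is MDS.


Singleton RHS = n − k + 1 = 4, slack = -2, bound violated (no such code; not MDS).

Singleton bound: d ≤ n − k + 1.
Here n = 6, k = 3, so n − k + 1 = 4.
Given d = 6, check d ≤ 4: NO.
Slack = (n − k + 1) − d = -2.
The slack is negative: d = 6 exceeds n − k + 1 = 4 by 2, so the Singleton bound is violated and no linear [6, 3, 6]_13 code can exist. In particular it is not MDS (MDS requires d = n − k + 1 exactly).
Description: the claimed parameters are [6, 3, 6]_13; such a code would be impossible (violates the Singleton bound).


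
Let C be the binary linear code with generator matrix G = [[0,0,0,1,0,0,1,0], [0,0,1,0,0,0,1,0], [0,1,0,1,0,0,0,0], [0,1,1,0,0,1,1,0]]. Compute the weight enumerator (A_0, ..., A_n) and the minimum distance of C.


Weight distribution: A_0 = 1, A_2 = 10, A_4 = 5. Minimum distance d = 2.

Enumerate all 2^4 = 16 messages m ∈ F_2^4.
For each, compute codeword c = mG in F_2^8, then tally its weight.
  m = 0000 → c = 00000000, weight = 0.
  m = 1000 → c = 00010010, weight = 2.
  m = 0100 → c = 00100010, weight = 2.
  m = 1100 → c = 00110000, weight = 2.
  m = 0010 → c = 01010000, weight = 2.
  m = 1010 → c = 01000010, weight = 2.
  m = 0110 → c = 01110010, weight = 4.
  m = 1110 → c = 01100000, weight = 2.
  m = 0001 → c = 01100110, weight = 4.
  m = 1001 → c = 01110100, weight = 4.
  m = 0101 → c = 01000100, weight = 2.
  m = 1101 → c = 01010110, weight = 4.
  m = 0011 → c = 00110110, weight = 4.
  m = 1011 → c = 00100100, weight = 2.
  m = 0111 → c = 00010100, weight = 2.
  m = 1111 → c = 00000110, weight = 2.
Tally weights:
  weight 0: 1 codewords.
  weight 2: 10 codewords.
  weight 4: 5 codewords.
Minimum distance d = smallest w > 0 with A_w > 0 = 2.
Sanity: Σ A_w = 16 = 2^4 = 16 ✓.


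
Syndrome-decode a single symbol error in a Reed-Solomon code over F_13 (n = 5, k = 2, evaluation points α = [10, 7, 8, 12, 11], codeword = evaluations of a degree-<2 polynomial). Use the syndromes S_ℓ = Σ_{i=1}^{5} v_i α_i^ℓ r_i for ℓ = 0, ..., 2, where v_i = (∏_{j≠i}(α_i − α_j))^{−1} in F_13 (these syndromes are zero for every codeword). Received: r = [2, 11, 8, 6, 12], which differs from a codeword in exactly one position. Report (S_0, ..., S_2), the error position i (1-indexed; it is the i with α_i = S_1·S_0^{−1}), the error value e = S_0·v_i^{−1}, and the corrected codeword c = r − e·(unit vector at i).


S = (10, 3, 10), error at position 4, error magnitude e = 10, c = [2, 11, 8, 9, 12].

Step 1: column multipliers v_i = (∏_{j≠i}(α_i − α_j))^{−1} mod 13.
  i = 1 (α = 10): (10−7)(10−8)(10−12)(10−11) = 3·2·(−2)·(−1) = 12 ≡ 12, so v_1 = 12^{−1} = 12 (mod 13).
  i = 2 (α = 7): (7−10)(7−8)(7−12)(7−11) = (−3)·(−1)·(−5)·(−4) = 60 ≡ 8, so v_2 = 8^{−1} = 5 (mod 13).
  i = 3 (α = 8): (8−10)(8−7)(8−12)(8−11) = (−2)·1·(−4)·(−3) = −24 ≡ 2, so v_3 = 2^{−1} = 7 (mod 13).
  i = 4 (α = 12): (12−10)(12−7)(12−8)(12−11) = 2·5·4·1 = 40 ≡ 1, so v_4 = 1^{−1} = 1 (mod 13).
  i = 5 (α = 11): (11−10)(11−7)(11−8)(11−12) = 1·4·3·(−1) = −12 ≡ 1, so v_5 = 1^{−1} = 1 (mod 13).
  v = [12, 5, 7, 1, 1].
Step 2: syndromes of r = [2, 11, 8, 6, 12] (all sums mod 13).
  S_0 = Σ v_i r_i = 12·2 + 5·11 + 7·8 + 1·6 + 1·12 = 153 ≡ 10.
  S_1 = Σ v_i α_i r_i = 12·10·2 + 5·7·11 + 7·8·8 + 1·12·6 + 1·11·12 = 1277 ≡ 3.
  α_i^2 mod 13 = [9, 10, 12, 1, 4].
  S_2 = Σ v_i α_i^2 r_i = 12·9·2 + 5·10·11 + 7·12·8 + 1·1·6 + 1·4·12 = 1492 ≡ 10.
  S = (10, 3, 10) ≠ 0, so r is not a codeword (an error is present).
Step 3: locate the error. For a single error e at position i, S_ℓ = v_i·e·α_i^ℓ, so α_err = S_1/S_0.
  S_0^{−1} = 10^{−1} = 4 (mod 13), so α_err = 3·4 = 12 ≡ 12 = α_4. Error position i = 4.
  Consistency check: S_2/S_1 = 10·9 = 90 ≡ 12 = α_err ✓ (single-error assumption holds).
Step 4: error magnitude e = S_0/v_4 = S_0·∏_{j≠4}(α_4 − α_j) = 10·1 = 10 ≡ 10 (mod 13).
Step 5: correct position 4: c_4 = r_4 − e = 6 − 10 ≡ 9 (mod 13). Hence c = [2, 11, 8, 9, 12].
  Check: interpolating c through the α_i gives m(x) = 6 + 10·x (degree < 2) with m(α_i) = c_i for every i, so c is indeed a codeword.


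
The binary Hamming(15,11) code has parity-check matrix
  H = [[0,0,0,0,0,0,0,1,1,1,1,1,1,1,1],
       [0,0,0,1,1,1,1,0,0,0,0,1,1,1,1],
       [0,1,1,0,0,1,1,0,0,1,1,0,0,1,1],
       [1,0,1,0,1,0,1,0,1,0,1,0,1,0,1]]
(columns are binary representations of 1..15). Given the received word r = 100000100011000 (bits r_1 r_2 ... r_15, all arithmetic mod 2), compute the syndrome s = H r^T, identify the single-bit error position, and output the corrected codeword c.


s = (0, 0, 0, 1)^T, error position = 1, corrected codeword c = 000000100011000

Compute s = H r^T mod 2 one row at a time:
  s_1 = 0 + 0 + 0 + 1 + 1 + 0 + 0 + 0 = 2 ≡ 0 (mod 2).
  s_2 = 0 + 0 + 0 + 1 + 1 + 0 + 0 + 0 = 2 ≡ 0 (mod 2).
  s_3 = 0 + 0 + 0 + 1 + 0 + 1 + 0 + 0 = 2 ≡ 0 (mod 2).
  s_4 = 1 + 0 + 0 + 1 + 0 + 1 + 0 + 0 = 3 ≡ 1 (mod 2).
s = (0, 0, 0, 1)^T — this equals column 1 of H (binary 0001), so error is at position 1.
Correct: flip bit 1 of r = 100000100011000 to get c = 000000100011000.


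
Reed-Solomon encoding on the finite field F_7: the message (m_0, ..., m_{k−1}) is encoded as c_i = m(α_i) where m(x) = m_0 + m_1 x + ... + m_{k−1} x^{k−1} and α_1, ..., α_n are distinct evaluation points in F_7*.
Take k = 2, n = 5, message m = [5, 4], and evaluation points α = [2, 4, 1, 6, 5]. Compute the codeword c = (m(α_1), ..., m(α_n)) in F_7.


c = [6, 0, 2, 1, 4]

Message polynomial: m(x) = 5 + 4·x (mod 7).
For each evaluation point α_i, compute m(α_i) mod 7:
  α_1 = 2: Horner steps 4 → 6, so m(2) = 6.
  α_2 = 4: Horner steps 4 → 0, so m(4) = 0.
  α_3 = 1: Horner steps 4 → 2, so m(1) = 2.
  α_4 = 6: Horner steps 4 → 1, so m(6) = 1.
  α_5 = 5: Horner steps 4 → 4, so m(5) = 4.
Codeword c = [6, 0, 2, 1, 4] ∈ F_7^5.


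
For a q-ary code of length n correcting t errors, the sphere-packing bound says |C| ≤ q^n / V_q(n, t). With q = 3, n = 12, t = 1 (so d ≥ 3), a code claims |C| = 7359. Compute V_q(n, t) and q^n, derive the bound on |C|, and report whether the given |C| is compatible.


V_q(n, t) = 25, q^n = 531441, Hamming bound = 21257, |C| = 7359 ≤ bound (satisfied).

Step 1: Compute V_q(n, t) = Σ_{j=0}^1 C(n, j) (q−1)^j.
  j = 0: C(12,0)·(2)^0 = 1·1 = 1.
  j = 1: C(12,1)·(2)^1 = 12·2 = 24.
  V_q(n, t) = 1 + 24 = 25.
Step 2: q^n = 3^12 = 531441.
Step 3: Hamming bound ⌊q^n / V_q(n,t)⌋ = ⌊531441/25⌋ = 21257.
Step 4: Compare |C| = 7359 to 21257: satisfied.
The claimed |C| lies below the Hamming bound.


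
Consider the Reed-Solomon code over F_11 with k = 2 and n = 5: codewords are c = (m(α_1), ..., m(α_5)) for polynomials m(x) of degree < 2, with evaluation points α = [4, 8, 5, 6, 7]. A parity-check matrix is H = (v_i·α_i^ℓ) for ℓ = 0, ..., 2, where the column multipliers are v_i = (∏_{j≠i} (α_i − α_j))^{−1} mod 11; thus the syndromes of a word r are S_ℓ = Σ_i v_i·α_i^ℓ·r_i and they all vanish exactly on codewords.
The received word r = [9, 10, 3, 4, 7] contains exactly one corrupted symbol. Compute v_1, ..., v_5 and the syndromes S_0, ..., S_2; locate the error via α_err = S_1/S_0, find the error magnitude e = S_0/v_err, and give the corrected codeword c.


S = (7, 2, 10), error at position 3, error magnitude e = 2, c = [9, 10, 1, 4, 7].

Step 1: column multipliers v_i = (∏_{j≠i}(α_i − α_j))^{−1} mod 11.
  i = 1 (α = 4): (4−8)(4−5)(4−6)(4−7) = (−4)·(−1)·(−2)·(−3) = 24 ≡ 2, so v_1 = 2^{−1} = 6 (mod 11).
  i = 2 (α = 8): (8−4)(8−5)(8−6)(8−7) = 4·3·2·1 = 24 ≡ 2, so v_2 = 2^{−1} = 6 (mod 11).
  i = 3 (α = 5): (5−4)(5−8)(5−6)(5−7) = 1·(−3)·(−1)·(−2) = −6 ≡ 5, so v_3 = 5^{−1} = 9 (mod 11).
  i = 4 (α = 6): (6−4)(6−8)(6−5)(6−7) = 2·(−2)·1·(−1) = 4 ≡ 4, so v_4 = 4^{−1} = 3 (mod 11).
  i = 5 (α = 7): (7−4)(7−8)(7−5)(7−6) = 3·(−1)·2·1 = −6 ≡ 5, so v_5 = 5^{−1} = 9 (mod 11).
  v = [6, 6, 9, 3, 9].
Step 2: syndromes of r = [9, 10, 3, 4, 7] (all sums mod 11).
  S_0 = Σ v_i r_i = 6·9 + 6·10 + 9·3 + 3·4 + 9·7 = 216 ≡ 7.
  S_1 = Σ v_i α_i r_i = 6·4·9 + 6·8·10 + 9·5·3 + 3·6·4 + 9·7·7 = 1344 ≡ 2.
  α_i^2 mod 11 = [5, 9, 3, 3, 5].
  S_2 = Σ v_i α_i^2 r_i = 6·5·9 + 6·9·10 + 9·3·3 + 3·3·4 + 9·5·7 = 1242 ≡ 10.
  S = (7, 2, 10) ≠ 0, so r is not a codeword (an error is present).
Step 3: locate the error. For a single error e at position i, S_ℓ = v_i·e·α_i^ℓ, so α_err = S_1/S_0.
  S_0^{−1} = 7^{−1} = 8 (mod 11), so α_err = 2·8 = 16 ≡ 5 = α_3. Error position i = 3.
  Consistency check: S_2/S_1 = 10·6 = 60 ≡ 5 = α_err ✓ (single-error assumption holds).
Step 4: error magnitude e = S_0/v_3 = S_0·∏_{j≠3}(α_3 − α_j) = 7·5 = 35 ≡ 2 (mod 11).
Step 5: correct position 3: c_3 = r_3 − e = 3 − 2 ≡ 1 (mod 11). Hence c = [9, 10, 1, 4, 7].
  Check: interpolating c through the α_i gives m(x) = 8 + 3·x (degree < 2) with m(α_i) = c_i for every i, so c is indeed a codeword.


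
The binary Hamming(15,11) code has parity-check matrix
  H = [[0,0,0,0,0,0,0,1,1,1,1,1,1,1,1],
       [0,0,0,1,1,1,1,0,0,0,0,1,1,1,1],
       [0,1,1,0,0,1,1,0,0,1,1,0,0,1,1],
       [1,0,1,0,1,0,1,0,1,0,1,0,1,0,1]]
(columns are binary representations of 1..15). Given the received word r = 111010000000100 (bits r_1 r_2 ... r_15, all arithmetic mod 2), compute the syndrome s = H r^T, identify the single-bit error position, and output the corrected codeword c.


s = (1, 0, 0, 0)^T, error position = 8, corrected codeword c = 111010010000100

Compute s = H r^T mod 2 one row at a time:
  s_1 = 0 + 0 + 0 + 0 + 0 + 1 + 0 + 0 = 1 ≡ 1 (mod 2).
  s_2 = 0 + 1 + 0 + 0 + 0 + 1 + 0 + 0 = 2 ≡ 0 (mod 2).
  s_3 = 1 + 1 + 0 + 0 + 0 + 0 + 0 + 0 = 2 ≡ 0 (mod 2).
  s_4 = 1 + 1 + 1 + 0 + 0 + 0 + 1 + 0 = 4 ≡ 0 (mod 2).
s = (1, 0, 0, 0)^T — this equals column 8 of H (binary 1000), so error is at position 8.
Correct: flip bit 8 of r = 111010000000100 to get c = 111010010000100.


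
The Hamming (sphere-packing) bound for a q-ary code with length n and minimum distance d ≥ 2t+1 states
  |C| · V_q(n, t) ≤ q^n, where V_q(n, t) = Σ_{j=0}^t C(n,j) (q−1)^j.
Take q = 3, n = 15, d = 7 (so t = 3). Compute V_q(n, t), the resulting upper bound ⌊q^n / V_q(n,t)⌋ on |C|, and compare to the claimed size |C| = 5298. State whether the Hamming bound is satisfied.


V_q(n, t) = 4091, q^n = 14348907, Hamming bound = 3507, |C| = 5298 > bound (violated).

Step 1: Compute V_q(n, t) = Σ_{j=0}^3 C(n, j) (q−1)^j.
  j = 0: C(15,0)·(2)^0 = 1·1 = 1.
  j = 1: C(15,1)·(2)^1 = 15·2 = 30.
  j = 2: C(15,2)·(2)^2 = 105·4 = 420.
  j = 3: C(15,3)·(2)^3 = 455·8 = 3640.
  V_q(n, t) = 1 + 30 + 420 + 3640 = 4091.
Step 2: q^n = 3^15 = 14348907.
Step 3: Hamming bound ⌊q^n / V_q(n,t)⌋ = ⌊14348907/4091⌋ = 3507.
Step 4: Compare |C| = 5298 to 3507: violated.
The claimed |C| lies above the Hamming bound, so no 3-ary code of length 15 with d ≥ 7 can have 5298 codewords.


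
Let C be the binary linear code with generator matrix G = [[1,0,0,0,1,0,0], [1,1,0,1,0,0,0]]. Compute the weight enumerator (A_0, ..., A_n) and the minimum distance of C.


Weight distribution: A_0 = 1, A_2 = 1, A_3 = 2. Minimum distance d = 2.

Enumerate all 2^2 = 4 messages m ∈ F_2^2.
For each, compute codeword c = mG in F_2^7, then tally its weight.
  m = 00 → c = 0000000, weight = 0.
  m = 10 → c = 1000100, weight = 2.
  m = 01 → c = 1101000, weight = 3.
  m = 11 → c = 0101100, weight = 3.
Tally weights:
  weight 0: 1 codewords.
  weight 2: 1 codewords.
  weight 3: 2 codewords.
Minimum distance d = smallest w > 0 with A_w > 0 = 2.
Sanity: Σ A_w = 4 = 2^2 = 4 ✓.


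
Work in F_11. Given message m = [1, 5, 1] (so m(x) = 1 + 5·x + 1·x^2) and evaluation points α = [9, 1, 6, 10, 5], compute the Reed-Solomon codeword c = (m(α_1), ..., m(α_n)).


c = [6, 7, 1, 8, 7]

Message polynomial: m(x) = 1 + 5·x + 1·x^2 (mod 11).
For each evaluation point α_i, compute m(α_i) mod 11:
  α_1 = 9: Horner steps 1 → 3 → 6, so m(9) = 6.
  α_2 = 1: Horner steps 1 → 6 → 7, so m(1) = 7.
  α_3 = 6: Horner steps 1 → 0 → 1, so m(6) = 1.
  α_4 = 10: Horner steps 1 → 4 → 8, so m(10) = 8.
  α_5 = 5: Horner steps 1 → 10 → 7, so m(5) = 7.
Codeword c = [6, 7, 1, 8, 7] ∈ F_11^5.


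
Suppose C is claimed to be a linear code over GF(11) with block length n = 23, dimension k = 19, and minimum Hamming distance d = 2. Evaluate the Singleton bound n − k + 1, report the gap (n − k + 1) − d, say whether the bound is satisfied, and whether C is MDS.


Singleton RHS = n − k + 1 = 5, slack = 3, bound satisfied, not MDS.

Singleton bound: d ≤ n − k + 1.
Here n = 23, k = 19, so n − k + 1 = 5.
Given d = 2, check d ≤ 5: YES.
Slack = (n − k + 1) − d = 3.
The code is NOT MDS (slack = 3 > 0).
Description: the claimed parameters are [23, 19, 2]_11; such a code would be non-MDS.


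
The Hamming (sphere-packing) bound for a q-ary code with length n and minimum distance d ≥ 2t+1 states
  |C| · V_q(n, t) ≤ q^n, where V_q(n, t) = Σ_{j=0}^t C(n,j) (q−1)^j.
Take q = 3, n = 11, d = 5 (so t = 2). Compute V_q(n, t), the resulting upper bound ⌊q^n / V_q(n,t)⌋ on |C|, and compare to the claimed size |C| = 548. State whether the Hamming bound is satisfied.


V_q(n, t) = 243, q^n = 177147, Hamming bound = 729, |C| = 548 ≤ bound (satisfied).

Step 1: Compute V_q(n, t) = Σ_{j=0}^2 C(n, j) (q−1)^j.
  j = 0: C(11,0)·(2)^0 = 1·1 = 1.
  j = 1: C(11,1)·(2)^1 = 11·2 = 22.
  j = 2: C(11,2)·(2)^2 = 55·4 = 220.
  V_q(n, t) = 1 + 22 + 220 = 243.
Step 2: q^n = 3^11 = 177147.
Step 3: Hamming bound ⌊q^n / V_q(n,t)⌋ = ⌊177147/243⌋ = 729.
Step 4: Compare |C| = 548 to 729: satisfied.
The claimed |C| lies below the Hamming bound.


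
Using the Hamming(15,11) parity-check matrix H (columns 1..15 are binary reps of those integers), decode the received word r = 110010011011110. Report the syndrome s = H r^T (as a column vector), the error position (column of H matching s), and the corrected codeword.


s = (0, 0, 1, 1)^T, error position = 3, corrected codeword c = 111010011011110

Compute s = H r^T mod 2 one row at a time:
  s_1 = 1 + 1 + 0 + 1 + 1 + 1 + 1 + 0 = 6 ≡ 0 (mod 2).
  s_2 = 0 + 1 + 0 + 0 + 1 + 1 + 1 + 0 = 4 ≡ 0 (mod 2).
  s_3 = 1 + 0 + 0 + 0 + 0 + 1 + 1 + 0 = 3 ≡ 1 (mod 2).
  s_4 = 1 + 0 + 1 + 0 + 1 + 1 + 1 + 0 = 5 ≡ 1 (mod 2).
s = (0, 0, 1, 1)^T — this equals column 3 of H (binary 0011), so error is at position 3.
Correct: flip bit 3 of r = 110010011011110 to get c = 111010011011110.


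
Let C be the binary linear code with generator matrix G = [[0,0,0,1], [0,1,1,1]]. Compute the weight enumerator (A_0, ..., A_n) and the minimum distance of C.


Weight distribution: A_0 = 1, A_1 = 1, A_2 = 1, A_3 = 1. Minimum distance d = 1.

Enumerate all 2^2 = 4 messages m ∈ F_2^2.
For each, compute codeword c = mG in F_2^4, then tally its weight.
  m = 00 → c = 0000, weight = 0.
  m = 10 → c = 0001, weight = 1.
  m = 01 → c = 0111, weight = 3.
  m = 11 → c = 0110, weight = 2.
Tally weights:
  weight 0: 1 codewords.
  weight 1: 1 codewords.
  weight 2: 1 codewords.
  weight 3: 1 codewords.
Minimum distance d = smallest w > 0 with A_w > 0 = 1.
Sanity: Σ A_w = 4 = 2^2 = 4 ✓.


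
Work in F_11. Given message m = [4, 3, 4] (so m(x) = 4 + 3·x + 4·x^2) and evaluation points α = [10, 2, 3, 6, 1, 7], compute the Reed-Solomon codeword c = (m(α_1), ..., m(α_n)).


c = [5, 4, 5, 1, 0, 1]

Message polynomial: m(x) = 4 + 3·x + 4·x^2 (mod 11).
For each evaluation point α_i, compute m(α_i) mod 11:
  α_1 = 10: Horner steps 4 → 10 → 5, so m(10) = 5.
  α_2 = 2: Horner steps 4 → 0 → 4, so m(2) = 4.
  α_3 = 3: Horner steps 4 → 4 → 5, so m(3) = 5.
  α_4 = 6: Horner steps 4 → 5 → 1, so m(6) = 1.
  α_5 = 1: Horner steps 4 → 7 → 0, so m(1) = 0.
  α_6 = 7: Horner steps 4 → 9 → 1, so m(7) = 1.
Codeword c = [5, 4, 5, 1, 0, 1] ∈ F_11^6.


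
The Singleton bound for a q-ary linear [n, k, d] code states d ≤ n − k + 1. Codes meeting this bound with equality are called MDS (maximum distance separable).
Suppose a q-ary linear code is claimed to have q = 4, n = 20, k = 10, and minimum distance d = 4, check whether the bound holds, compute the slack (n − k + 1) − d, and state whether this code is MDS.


Singleton RHS = n − k + 1 = 11, slack = 7, bound satisfied, not MDS.

Singleton bound: d ≤ n − k + 1.
Here n = 20, k = 10, so n − k + 1 = 11.
Given d = 4, check d ≤ 11: YES.
Slack = (n − k + 1) − d = 7.
The code is NOT MDS (slack = 7 > 0).
Description: the claimed parameters are [20, 10, 4]_4; such a code would be non-MDS.


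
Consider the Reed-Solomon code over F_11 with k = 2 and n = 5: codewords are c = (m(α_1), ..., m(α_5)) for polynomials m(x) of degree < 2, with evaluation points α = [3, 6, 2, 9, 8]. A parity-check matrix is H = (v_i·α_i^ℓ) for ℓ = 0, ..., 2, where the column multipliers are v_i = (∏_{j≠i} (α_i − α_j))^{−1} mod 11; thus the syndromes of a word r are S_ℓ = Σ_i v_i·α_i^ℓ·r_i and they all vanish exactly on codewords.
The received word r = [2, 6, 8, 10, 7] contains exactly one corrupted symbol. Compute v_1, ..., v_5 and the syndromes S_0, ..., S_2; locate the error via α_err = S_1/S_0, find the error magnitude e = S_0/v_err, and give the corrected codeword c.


S = (4, 10, 3), error at position 5, error magnitude e = 2, c = [2, 6, 8, 10, 5].

Step 1: column multipliers v_i = (∏_{j≠i}(α_i − α_j))^{−1} mod 11.
  i = 1 (α = 3): (3−6)(3−2)(3−9)(3−8) = (−3)·1·(−6)·(−5) = −90 ≡ 9, so v_1 = 9^{−1} = 5 (mod 11).
  i = 2 (α = 6): (6−3)(6−2)(6−9)(6−8) = 3·4·(−3)·(−2) = 72 ≡ 6, so v_2 = 6^{−1} = 2 (mod 11).
  i = 3 (α = 2): (2−3)(2−6)(2−9)(2−8) = (−1)·(−4)·(−7)·(−6) = 168 ≡ 3, so v_3 = 3^{−1} = 4 (mod 11).
  i = 4 (α = 9): (9−3)(9−6)(9−2)(9−8) = 6·3·7·1 = 126 ≡ 5, so v_4 = 5^{−1} = 9 (mod 11).
  i = 5 (α = 8): (8−3)(8−6)(8−2)(8−9) = 5·2·6·(−1) = −60 ≡ 6, so v_5 = 6^{−1} = 2 (mod 11).
  v = [5, 2, 4, 9, 2].
Step 2: syndromes of r = [2, 6, 8, 10, 7] (all sums mod 11).
  S_0 = Σ v_i r_i = 5·2 + 2·6 + 4·8 + 9·10 + 2·7 = 158 ≡ 4.
  S_1 = Σ v_i α_i r_i = 5·3·2 + 2·6·6 + 4·2·8 + 9·9·10 + 2·8·7 = 1088 ≡ 10.
  α_i^2 mod 11 = [9, 3, 4, 4, 9].
  S_2 = Σ v_i α_i^2 r_i = 5·9·2 + 2·3·6 + 4·4·8 + 9·4·10 + 2·9·7 = 740 ≡ 3.
  S = (4, 10, 3) ≠ 0, so r is not a codeword (an error is present).
Step 3: locate the error. For a single error e at position i, S_ℓ = v_i·e·α_i^ℓ, so α_err = S_1/S_0.
  S_0^{−1} = 4^{−1} = 3 (mod 11), so α_err = 10·3 = 30 ≡ 8 = α_5. Error position i = 5.
  Consistency check: S_2/S_1 = 3·10 = 30 ≡ 8 = α_err ✓ (single-error assumption holds).
Step 4: error magnitude e = S_0/v_5 = S_0·∏_{j≠5}(α_5 − α_j) = 4·6 = 24 ≡ 2 (mod 11).
Step 5: correct position 5: c_5 = r_5 − e = 7 − 2 ≡ 5 (mod 11). Hence c = [2, 6, 8, 10, 5].
  Check: interpolating c through the α_i gives m(x) = 9 + 5·x (degree < 2) with m(α_i) = c_i for every i, so c is indeed a codeword.


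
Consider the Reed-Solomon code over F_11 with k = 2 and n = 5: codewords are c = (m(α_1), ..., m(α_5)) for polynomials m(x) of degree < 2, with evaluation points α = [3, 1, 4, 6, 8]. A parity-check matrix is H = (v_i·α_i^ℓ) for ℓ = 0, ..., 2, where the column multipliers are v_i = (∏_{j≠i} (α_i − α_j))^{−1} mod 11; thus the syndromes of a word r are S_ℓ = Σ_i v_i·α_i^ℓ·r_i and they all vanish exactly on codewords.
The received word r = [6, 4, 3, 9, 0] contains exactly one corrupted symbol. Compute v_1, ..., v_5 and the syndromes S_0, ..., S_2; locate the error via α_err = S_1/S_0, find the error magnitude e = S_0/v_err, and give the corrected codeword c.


S = (9, 3, 1), error at position 3, error magnitude e = 7, c = [6, 4, 7, 9, 0].

Step 1: column multipliers v_i = (∏_{j≠i}(α_i − α_j))^{−1} mod 11.
  i = 1 (α = 3): (3−1)(3−4)(3−6)(3−8) = 2·(−1)·(−3)·(−5) = −30 ≡ 3, so v_1 = 3^{−1} = 4 (mod 11).
  i = 2 (α = 1): (1−3)(1−4)(1−6)(1−8) = (−2)·(−3)·(−5)·(−7) = 210 ≡ 1, so v_2 = 1^{−1} = 1 (mod 11).
  i = 3 (α = 4): (4−3)(4−1)(4−6)(4−8) = 1·3·(−2)·(−4) = 24 ≡ 2, so v_3 = 2^{−1} = 6 (mod 11).
  i = 4 (α = 6): (6−3)(6−1)(6−4)(6−8) = 3·5·2·(−2) = −60 ≡ 6, so v_4 = 6^{−1} = 2 (mod 11).
  i = 5 (α = 8): (8−3)(8−1)(8−4)(8−6) = 5·7·4·2 = 280 ≡ 5, so v_5 = 5^{−1} = 9 (mod 11).
  v = [4, 1, 6, 2, 9].
Step 2: syndromes of r = [6, 4, 3, 9, 0] (all sums mod 11).
  S_0 = Σ v_i r_i = 4·6 + 1·4 + 6·3 + 2·9 + 9·0 = 64 ≡ 9.
  S_1 = Σ v_i α_i r_i = 4·3·6 + 1·1·4 + 6·4·3 + 2·6·9 + 9·8·0 = 256 ≡ 3.
  α_i^2 mod 11 = [9, 1, 5, 3, 9].
  S_2 = Σ v_i α_i^2 r_i = 4·9·6 + 1·1·4 + 6·5·3 + 2·3·9 + 9·9·0 = 364 ≡ 1.
  S = (9, 3, 1) ≠ 0, so r is not a codeword (an error is present).
Step 3: locate the error. For a single error e at position i, S_ℓ = v_i·e·α_i^ℓ, so α_err = S_1/S_0.
  S_0^{−1} = 9^{−1} = 5 (mod 11), so α_err = 3·5 = 15 ≡ 4 = α_3. Error position i = 3.
  Consistency check: S_2/S_1 = 1·4 = 4 ≡ 4 = α_err ✓ (single-error assumption holds).
Step 4: error magnitude e = S_0/v_3 = S_0·∏_{j≠3}(α_3 − α_j) = 9·2 = 18 ≡ 7 (mod 11).
Step 5: correct position 3: c_3 = r_3 − e = 3 − 7 ≡ 7 (mod 11). Hence c = [6, 4, 7, 9, 0].
  Check: interpolating c through the α_i gives m(x) = 3 + 1·x (degree < 2) with m(α_i) = c_i for every i, so c is indeed a codeword.
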